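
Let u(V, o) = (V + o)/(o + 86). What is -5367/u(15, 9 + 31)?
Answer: -676242/55 ≈ -12295.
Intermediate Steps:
u(V, o) = (V + o)/(86 + o)
-5367/u(15, 9 + 31) = -5367*(86 + (9 + 31))/(15 + (9 + 31)) = -5367*(86 + 40)/(15 + 40) = -5367/(55/126) = -5367/((1/126)*55) = -5367/55/126 = -5367*126/55 = -676242/55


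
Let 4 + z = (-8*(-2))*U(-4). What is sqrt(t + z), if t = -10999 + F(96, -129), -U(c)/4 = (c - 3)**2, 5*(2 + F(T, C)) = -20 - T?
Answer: 3*I*sqrt(39345)/5 ≈ 119.01*I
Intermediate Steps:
F(T, C) = -6 - T/5 (F(T, C) = -2 + (-20 - T)/5 = -2 + (-4 - T/5) = -6 - T/5)
U(c) = -4*(-3 + c)**2 (U(c) = -4*(c - 3)**2 = -4*(-3 + c)**2)
t = -55121/5 (t = -10999 + (-6 - 1/5*96) = -10999 + (-6 - 96/5) = -10999 - 126/5 = -55121/5 ≈ -11024.)
z = -3140 (z = -4 + (-8*(-2))*(-4*(-3 - 4)**2) = -4 + 16*(-4*(-7)**2) = -4 + 16*(-4*49) = -4 + 16*(-196) = -4 - 3136 = -3140)
sqrt(t + z) = sqrt(-55121/5 - 3140) = sqrt(-70821/5) = 3*I*sqrt(39345)/5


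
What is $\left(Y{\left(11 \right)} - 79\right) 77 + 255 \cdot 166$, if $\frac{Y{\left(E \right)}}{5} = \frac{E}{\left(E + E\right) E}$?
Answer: $\frac{72529}{2} \approx 36265.0$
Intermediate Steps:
$Y{\left(E \right)} = \frac{5}{2 E}$ ($Y{\left(E \right)} = 5 \frac{E}{\left(E + E\right) E} = 5 \frac{E}{2 E E} = 5 \frac{E}{2 E^{2}} = 5 E \frac{1}{2 E^{2}} = 5 \frac{1}{2 E} = \frac{5}{2 E}$)
$\left(Y{\left(11 \right)} - 79\right) 77 + 255 \cdot 166 = \left(\frac{5}{2 \cdot 11} - 79\right) 77 + 255 \cdot 166 = \left(\frac{5}{2} \cdot \frac{1}{11} - 79\right) 77 + 42330 = \left(\frac{5}{22} - 79\right) 77 + 42330 = \left(- \frac{1733}{22}\right) 77 + 42330 = - \frac{12131}{2} + 42330 = \frac{72529}{2}$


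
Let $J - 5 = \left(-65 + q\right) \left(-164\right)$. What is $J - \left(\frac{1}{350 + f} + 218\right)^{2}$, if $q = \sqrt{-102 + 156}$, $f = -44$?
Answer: $- \frac{3451462741}{93636} - 492 \sqrt{6} \approx -38066.0$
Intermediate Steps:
$q = 3 \sqrt{6}$ ($q = \sqrt{54} = 3 \sqrt{6} \approx 7.3485$)
$J = 10665 - 492 \sqrt{6}$ ($J = 5 + \left(-65 + 3 \sqrt{6}\right) \left(-164\right) = 5 + \left(10660 - 492 \sqrt{6}\right) = 10665 - 492 \sqrt{6} \approx 9459.8$)
$J - \left(\frac{1}{350 + f} + 218\right)^{2} = \left(10665 - 492 \sqrt{6}\right) - \left(\frac{1}{350 - 44} + 218\right)^{2} = \left(10665 - 492 \sqrt{6}\right) - \left(\frac{1}{306} + 218\right)^{2} = \left(10665 - 492 \sqrt{6}\right) - \left(\frac{66709}{306}\right)^{2} = \left(10665 - 492 \sqrt{6}\right) - \frac{4450090681}{93636} = - \frac{3451462741}{93636} - 492 \sqrt{6}$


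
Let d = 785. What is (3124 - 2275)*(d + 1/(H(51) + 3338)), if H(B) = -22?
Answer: 2209998789/3316 ≈ 6.6647e+5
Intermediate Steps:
(3124 - 2275)*(d + 1/(H(51) + 3338)) = (3124 - 2275)*(785 + 1/(-22 + 3338)) = 849*(785 + 1/3316) = 849*(2603061/3316) = 2209998789/3316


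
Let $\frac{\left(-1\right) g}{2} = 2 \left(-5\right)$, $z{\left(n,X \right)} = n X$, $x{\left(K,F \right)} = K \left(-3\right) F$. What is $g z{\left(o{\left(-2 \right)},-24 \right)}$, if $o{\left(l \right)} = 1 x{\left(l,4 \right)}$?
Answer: $-11520$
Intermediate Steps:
$x{\left(K,F \right)} = - 3 F K$ ($x{\left(K,F \right)} = - 3 K F = - 3 F K$)
$o{\left(l \right)} = - 12 l$ ($o{\left(l \right)} = 1 \left(\left(-3\right) 4 l\right) = 1 \left(- 12 l\right) = - 12 l$)
$z{\left(n,X \right)} = X n$
$g = 20$ ($g = - 2 \cdot 2 \left(-5\right) = \left(-2\right) \left(-10\right) = 20$)
$g z{\left(o{\left(-2 \right)},-24 \right)} = 20 \left(- 24 \left(\left(-12\right) \left(-2\right)\right)\right) = 20 \left(\left(-24\right) 24\right) = 20 \left(-576\right) = -11520$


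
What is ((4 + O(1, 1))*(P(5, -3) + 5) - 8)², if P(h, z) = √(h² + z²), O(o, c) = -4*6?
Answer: 25264 + 4320*√34 ≈ 50454.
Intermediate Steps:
O(o, c) = -24
((4 + O(1, 1))*(P(5, -3) + 5) - 8)² = ((4 - 24)*(√(5² + (-3)²) + 5) - 8)² = (-20*(√(25 + 9) + 5) - 8)² = (-20*(√34 + 5) - 8)² = (-20*(5 + √34) - 8)² = ((-100 - 20*√34) - 8)² = (-108 - 20*√34)²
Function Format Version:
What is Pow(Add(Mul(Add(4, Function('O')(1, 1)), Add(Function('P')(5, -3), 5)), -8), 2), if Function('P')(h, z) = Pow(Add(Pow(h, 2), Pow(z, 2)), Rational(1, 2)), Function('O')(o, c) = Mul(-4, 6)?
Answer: Add(25264, Mul(4320, Pow(34, Rational(1, 2)))) ≈ 50454.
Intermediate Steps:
Function('O')(o, c) = -24
Pow(Add(Mul(Add(4, Function('O')(1, 1)), Add(Function('P')(5, -3), 5)), -8), 2) = Pow(Add(Mul(Add(4, -24), Add(Pow(Add(Pow(5, 2), Pow(-3, 2)), Rational(1, 2)), 5)), -8), 2) = Pow(Add(Mul(-20, Add(Pow(Add(25, 9), Rational(1, 2)), 5)), -8), 2) = Pow(Add(Mul(-20, Add(Pow(34, Rational(1, 2)), 5)), -8), 2) = Pow(Add(Mul(-20, Add(5, Pow(34, Rational(1, 2)))), -8), 2) = Pow(Add(Add(-100, Mul(-20, Pow(34, Rational(1, 2)))), -8), 2) = Pow(Add(-108, Mul(-20, Pow(34, Rational(1, 2)))), 2)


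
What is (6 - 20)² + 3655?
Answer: 3851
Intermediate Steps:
(6 - 20)² + 3655 = (-14)² + 3655 = 196 + 3655 = 3851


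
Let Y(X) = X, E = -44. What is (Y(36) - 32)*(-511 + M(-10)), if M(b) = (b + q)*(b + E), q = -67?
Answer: 14588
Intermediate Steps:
M(b) = (-67 + b)*(-44 + b) (M(b) = (b - 67)*(b - 44) = (-67 + b)*(-44 + b))
(Y(36) - 32)*(-511 + M(-10)) = (36 - 32)*(-511 + (2948 + (-10)**2 - 111*(-10))) = 4*(-511 + (2948 + 100 + 1110)) = 4*(-511 + 4158) = 4*3647 = 14588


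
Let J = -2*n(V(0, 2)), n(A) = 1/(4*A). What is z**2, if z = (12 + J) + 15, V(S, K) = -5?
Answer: 73441/100 ≈ 734.41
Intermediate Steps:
n(A) = 1/(4*A)
J = 1/10 (J = -1/(2*(-5)) = -(-1)/(2*5) = -2*(-1/20) = 1/10 ≈ 0.10000)
z = 271/10 (z = (12 + 1/10) + 15 = 121/10 + 15 = 271/10 ≈ 27.100)
z**2 = (271/10)**2 = 73441/100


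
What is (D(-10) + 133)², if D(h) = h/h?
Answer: 17956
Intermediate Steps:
D(h) = 1
(D(-10) + 133)² = (1 + 133)² = 134² = 17956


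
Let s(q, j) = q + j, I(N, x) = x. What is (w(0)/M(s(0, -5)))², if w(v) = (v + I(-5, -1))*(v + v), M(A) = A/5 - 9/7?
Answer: 0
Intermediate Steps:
s(q, j) = j + q
M(A) = -9/7 + A/5 (M(A) = A*(⅕) - 9*⅐ = A/5 - 9/7 = -9/7 + A/5)
w(v) = 2*v*(-1 + v) (w(v) = (v - 1)*(v + v) = (-1 + v)*(2*v) = 2*v*(-1 + v))
(w(0)/M(s(0, -5)))² = ((2*0*(-1 + 0))/(-9/7 + (-5 + 0)/5))² = ((2*0*(-1))/(-9/7 + (⅕)*(-5)))² = (0/(-9/7 - 1))² = (0/(-16/7))² = (0*(-7/16))² = 0² = 0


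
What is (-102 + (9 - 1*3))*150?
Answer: -14400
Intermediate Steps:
(-102 + (9 - 1*3))*150 = (-102 + (9 - 3))*150 = (-102 + 6)*150 = -96*150 = -14400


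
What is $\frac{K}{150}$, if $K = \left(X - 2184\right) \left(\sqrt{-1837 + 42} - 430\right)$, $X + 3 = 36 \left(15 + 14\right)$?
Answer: $\frac{16383}{5} - \frac{381 i \sqrt{1795}}{50} \approx 3276.6 - 322.84 i$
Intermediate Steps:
$X = 1041$ ($X = -3 + 36 \left(15 + 14\right) = -3 + 36 \cdot 29 = -3 + 1044 = 1041$)
$K = 491490 - 1143 i \sqrt{1795}$ ($K = \left(1041 - 2184\right) \left(\sqrt{-1837 + 42} - 430\right) = - 1143 \left(\sqrt{-1795} - 430\right) = - 1143 \left(i \sqrt{1795} - 430\right) = - 1143 \left(-430 + i \sqrt{1795}\right) = 491490 - 1143 i \sqrt{1795} \approx 4.9149 \cdot 10^{5} - 48426.0 i$)
$\frac{K}{150} = \frac{491490 - 1143 i \sqrt{1795}}{150} = \left(491490 - 1143 i \sqrt{1795}\right) \frac{1}{150} = \frac{16383}{5} - \frac{381 i \sqrt{1795}}{50}$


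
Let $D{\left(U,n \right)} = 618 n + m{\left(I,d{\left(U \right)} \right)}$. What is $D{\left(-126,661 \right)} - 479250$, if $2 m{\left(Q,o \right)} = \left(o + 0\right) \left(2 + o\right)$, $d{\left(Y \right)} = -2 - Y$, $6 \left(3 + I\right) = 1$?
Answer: $-62940$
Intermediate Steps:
$I = - \frac{17}{6}$ ($I = -3 + \frac{1}{6} \cdot 1 = -3 + \frac{1}{6} = - \frac{17}{6} \approx -2.8333$)
$m{\left(Q,o \right)} = \frac{o \left(2 + o\right)}{2}$ ($m{\left(Q,o \right)} = \frac{\left(o + 0\right) \left(2 + o\right)}{2} = \frac{o \left(2 + o\right)}{2}$)
$D{\left(U,n \right)} = 618 n - \frac{U \left(-2 - U\right)}{2}$ ($D{\left(U,n \right)} = 618 n + \frac{\left(-2 - U\right) \left(2 - \left(2 + U\right)\right)}{2} = 618 n + \frac{\left(-2 - U\right) \left(- U\right)}{2} = 618 n - \frac{U \left(-2 - U\right)}{2}$)
$D{\left(-126,661 \right)} - 479250 = \left(618 \cdot 661 + \frac{1}{2} \left(-126\right) \left(2 - 126\right)\right) - 479250 = \left(408498 + \frac{1}{2} \left(-126\right) \left(-124\right)\right) - 479250 = \left(408498 + 7812\right) - 479250 = 416310 - 479250 = -62940$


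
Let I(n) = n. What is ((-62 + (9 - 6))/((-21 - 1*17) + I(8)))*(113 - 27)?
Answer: 2537/15 ≈ 169.13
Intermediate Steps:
((-62 + (9 - 6))/((-21 - 1*17) + I(8)))*(113 - 27) = ((-62 + (9 - 6))/((-21 - 1*17) + 8))*(113 - 27) = ((-62 + 3)/((-21 - 17) + 8))*86 = -59/(-38 + 8)*86 = -59/(-30)*86 = -59*(-1/30)*86 = (59/30)*86 = 2537/15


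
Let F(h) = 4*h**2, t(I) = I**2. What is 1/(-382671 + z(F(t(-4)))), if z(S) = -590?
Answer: -1/383261 ≈ -2.6092e-6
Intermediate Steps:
1/(-382671 + z(F(t(-4)))) = 1/(-382671 - 590) = 1/(-383261) = -1/383261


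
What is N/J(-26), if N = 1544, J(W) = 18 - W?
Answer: 386/11 ≈ 35.091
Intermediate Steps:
N/J(-26) = 1544/(18 - 1*(-26)) = 1544/(18 + 26) = 1544/44 = 1544*(1/44) = 386/11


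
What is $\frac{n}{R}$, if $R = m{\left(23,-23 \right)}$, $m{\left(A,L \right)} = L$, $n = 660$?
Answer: $- \frac{660}{23} \approx -28.696$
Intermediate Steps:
$R = -23$
$\frac{n}{R} = \frac{660}{-23} = 660 \left(- \frac{1}{23}\right) = - \frac{660}{23}$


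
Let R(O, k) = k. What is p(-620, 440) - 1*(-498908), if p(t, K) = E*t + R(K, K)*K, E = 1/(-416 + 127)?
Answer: 200135432/289 ≈ 6.9251e+5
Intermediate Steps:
E = -1/289 (E = 1/(-289) = -1/289 ≈ -0.0034602)
p(t, K) = K**2 - t/289 (p(t, K) = -t/289 + K*K = -t/289 + K**2 = K**2 - t/289)
p(-620, 440) - 1*(-498908) = (440**2 - 1/289*(-620)) - 1*(-498908) = (193600 + 620/289) + 498908 = 55951020/289 + 498908 = 200135432/289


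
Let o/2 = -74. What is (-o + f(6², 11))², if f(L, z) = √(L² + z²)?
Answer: (148 + √1417)² ≈ 34463.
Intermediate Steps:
o = -148 (o = 2*(-74) = -148)
(-o + f(6², 11))² = (-1*(-148) + √((6²)² + 11²))² = (148 + √(36² + 121))² = (148 + √(1296 + 121))² = (148 + √1417)²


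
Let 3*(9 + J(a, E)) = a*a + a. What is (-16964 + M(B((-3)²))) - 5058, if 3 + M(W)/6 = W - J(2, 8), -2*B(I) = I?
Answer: -22025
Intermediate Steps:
J(a, E) = -9 + a/3 + a²/3 (J(a, E) = -9 + (a*a + a)/3 = -9 + (a² + a)/3 = -9 + (a + a²)/3 = -9 + (a/3 + a²/3) = -9 + a/3 + a²/3)
B(I) = -I/2
M(W) = 24 + 6*W (M(W) = -18 + 6*(W - (-9 + (⅓)*2 + (⅓)*2²)) = -18 + 6*(W - (-9 + ⅔ + (⅓)*4)) = -18 + 6*(W - (-9 + ⅔ + 4/3)) = -18 + 6*(W - 1*(-7)) = -18 + 6*(W + 7) = -18 + 6*(7 + W) = -18 + (42 + 6*W) = 24 + 6*W)
(-16964 + M(B((-3)²))) - 5058 = (-16964 + (24 + 6*(-½*(-3)²))) - 5058 = (-16964 + (24 + 6*(-½*9))) - 5058 = (-16964 + (24 + 6*(-9/2))) - 5058 = (-16964 + (24 - 27)) - 5058 = (-16964 - 3) - 5058 = -16967 - 5058 = -22025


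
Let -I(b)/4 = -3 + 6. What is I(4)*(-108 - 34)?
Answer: 1704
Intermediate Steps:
I(b) = -12 (I(b) = -4*(-3 + 6) = -4*3 = -12)
I(4)*(-108 - 34) = -12*(-108 - 34) = -12*(-142) = 1704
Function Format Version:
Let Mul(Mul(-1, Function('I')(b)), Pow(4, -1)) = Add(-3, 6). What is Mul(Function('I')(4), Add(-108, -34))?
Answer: 1704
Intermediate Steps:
Function('I')(b) = -12 (Function('I')(b) = Mul(-4, Add(-3, 6)) = Mul(-4, 3) = -12)
Mul(Function('I')(4), Add(-108, -34)) = Mul(-12, Add(-108, -34)) = Mul(-12, -142) = 1704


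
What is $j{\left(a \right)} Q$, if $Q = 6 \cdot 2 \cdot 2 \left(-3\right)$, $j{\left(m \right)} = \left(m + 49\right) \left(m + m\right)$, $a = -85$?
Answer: $-440640$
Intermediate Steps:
$j{\left(m \right)} = 2 m \left(49 + m\right)$ ($j{\left(m \right)} = \left(49 + m\right) 2 m = 2 m \left(49 + m\right)$)
$Q = -72$ ($Q = 12 \left(-6\right) = -72$)
$j{\left(a \right)} Q = 2 \left(-85\right) \left(49 - 85\right) \left(-72\right) = 2 \left(-85\right) \left(-36\right) \left(-72\right) = 6120 \left(-72\right) = -440640$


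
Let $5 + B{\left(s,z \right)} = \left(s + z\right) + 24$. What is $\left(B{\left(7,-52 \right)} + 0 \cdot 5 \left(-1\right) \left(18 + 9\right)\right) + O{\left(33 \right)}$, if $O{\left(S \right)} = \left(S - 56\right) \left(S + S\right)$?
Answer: $-1544$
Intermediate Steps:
$O{\left(S \right)} = 2 S \left(-56 + S\right)$ ($O{\left(S \right)} = \left(-56 + S\right) 2 S = 2 S \left(-56 + S\right)$)
$B{\left(s,z \right)} = 19 + s + z$ ($B{\left(s,z \right)} = -5 + \left(\left(s + z\right) + 24\right) = -5 + \left(24 + s + z\right) = 19 + s + z$)
$\left(B{\left(7,-52 \right)} + 0 \cdot 5 \left(-1\right) \left(18 + 9\right)\right) + O{\left(33 \right)} = \left(\left(19 + 7 - 52\right) + 0 \cdot 5 \left(-1\right) \left(18 + 9\right)\right) + 2 \cdot 33 \left(-56 + 33\right) = \left(-26 + 0 \left(-1\right) 27\right) + 2 \cdot 33 \left(-23\right) = \left(-26 + 0 \cdot 27\right) - 1518 = \left(-26 + 0\right) - 1518 = -26 - 1518 = -1544$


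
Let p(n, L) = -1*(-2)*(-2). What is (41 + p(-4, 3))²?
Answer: 1369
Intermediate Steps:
p(n, L) = -4 (p(n, L) = 2*(-2) = -4)
(41 + p(-4, 3))² = (41 - 4)² = 37² = 1369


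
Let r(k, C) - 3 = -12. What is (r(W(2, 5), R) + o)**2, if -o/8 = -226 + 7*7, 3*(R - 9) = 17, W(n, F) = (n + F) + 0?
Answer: 1979649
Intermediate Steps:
W(n, F) = F + n (W(n, F) = (F + n) + 0 = F + n)
R = 44/3 (R = 9 + (1/3)*17 = 9 + 17/3 = 44/3 ≈ 14.667)
r(k, C) = -9 (r(k, C) = 3 - 12 = -9)
o = 1416 (o = -8*(-226 + 7*7) = -8*(-226 + 49) = -8*(-177) = 1416)
(r(W(2, 5), R) + o)**2 = (-9 + 1416)**2 = 1407**2 = 1979649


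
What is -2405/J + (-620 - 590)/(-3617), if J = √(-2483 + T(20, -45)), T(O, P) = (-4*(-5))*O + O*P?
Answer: 1210/3617 + 2405*I*√2983/2983 ≈ 0.33453 + 44.034*I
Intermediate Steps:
T(O, P) = 20*O + O*P
J = I*√2983 (J = √(-2483 + 20*(20 - 45)) = √(-2483 + 20*(-25)) = √(-2483 - 500) = √(-2983) = I*√2983 ≈ 54.617*I)
-2405/J + (-620 - 590)/(-3617) = -2405*(-I*√2983/2983) + (-620 - 590)/(-3617) = -(-2405)*I*√2983/2983 - 1210*(-1/3617) = 2405*I*√2983/2983 + 1210/3617 = 1210/3617 + 2405*I*√2983/2983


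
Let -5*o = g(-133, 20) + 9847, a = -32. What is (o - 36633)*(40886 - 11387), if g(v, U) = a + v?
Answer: -5688793653/5 ≈ -1.1378e+9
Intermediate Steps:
g(v, U) = -32 + v
o = -9682/5 (o = -((-32 - 133) + 9847)/5 = -(-165 + 9847)/5 = -⅕*9682 = -9682/5 ≈ -1936.4)
(o - 36633)*(40886 - 11387) = (-9682/5 - 36633)*(40886 - 11387) = -192847/5*29499 = -5688793653/5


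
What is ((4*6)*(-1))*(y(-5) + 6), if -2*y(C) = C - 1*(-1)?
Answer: -192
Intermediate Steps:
y(C) = -½ - C/2 (y(C) = -(C - 1*(-1))/2 = -(C + 1)/2 = -(1 + C)/2 = -½ - C/2)
((4*6)*(-1))*(y(-5) + 6) = ((4*6)*(-1))*((-½ - ½*(-5)) + 6) = (24*(-1))*((-½ + 5/2) + 6) = -24*(2 + 6) = -24*8 = -192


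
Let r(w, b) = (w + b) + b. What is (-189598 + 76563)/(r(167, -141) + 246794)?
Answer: -3055/6667 ≈ -0.45823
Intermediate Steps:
r(w, b) = w + 2*b (r(w, b) = (b + w) + b = w + 2*b)
(-189598 + 76563)/(r(167, -141) + 246794) = (-189598 + 76563)/((167 + 2*(-141)) + 246794) = -113035/((167 - 282) + 246794) = -113035/(-115 + 246794) = -113035/246679 = -113035*1/246679 = -3055/6667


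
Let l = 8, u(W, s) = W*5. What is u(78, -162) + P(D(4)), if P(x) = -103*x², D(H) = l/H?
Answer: -22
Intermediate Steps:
u(W, s) = 5*W
D(H) = 8/H
u(78, -162) + P(D(4)) = 5*78 - 103*(8/4)² = 390 - 103*(8*(¼))² = 390 - 103*2² = 390 - 103*4 = 390 - 412 = -22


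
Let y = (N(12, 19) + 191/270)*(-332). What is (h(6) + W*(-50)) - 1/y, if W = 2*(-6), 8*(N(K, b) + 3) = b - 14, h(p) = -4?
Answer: 89091598/149483 ≈ 596.00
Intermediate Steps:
N(K, b) = -19/4 + b/8 (N(K, b) = -3 + (b - 14)/8 = -3 + (-14 + b)/8 = -3 + (-7/4 + b/8) = -19/4 + b/8)
W = -12
y = 149483/270 (y = ((-19/4 + (1/8)*19) + 191/270)*(-332) = ((-19/4 + 19/8) + 191*(1/270))*(-332) = (-19/8 + 191/270)*(-332) = -1801/1080*(-332) = 149483/270 ≈ 553.64)
(h(6) + W*(-50)) - 1/y = (-4 - 12*(-50)) - 1/149483/270 = (-4 + 600) - 1*270/149483 = 596 - 270/149483 = 89091598/149483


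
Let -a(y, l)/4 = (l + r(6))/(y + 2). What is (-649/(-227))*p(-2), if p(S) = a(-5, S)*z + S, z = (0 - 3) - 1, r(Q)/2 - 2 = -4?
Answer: 19470/227 ≈ 85.771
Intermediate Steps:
r(Q) = -4 (r(Q) = 4 + 2*(-4) = 4 - 8 = -4)
z = -4 (z = -3 - 1 = -4)
a(y, l) = -4*(-4 + l)/(2 + y) (a(y, l) = -4*(l - 4)/(y + 2) = -4*(-4 + l)/(2 + y))
p(S) = 64/3 - 13*S/3 (p(S) = (4*(4 - S)/(2 - 5))*(-4) + S = (4*(4 - S)/(-3))*(-4) + S = (4*(-⅓)*(4 - S))*(-4) + S = (-16/3 + 4*S/3)*(-4) + S = (64/3 - 16*S/3) + S = 64/3 - 13*S/3)
(-649/(-227))*p(-2) = (-649/(-227))*(64/3 - 13/3*(-2)) = (-649*(-1/227))*(64/3 + 26/3) = (649/227)*30 = 19470/227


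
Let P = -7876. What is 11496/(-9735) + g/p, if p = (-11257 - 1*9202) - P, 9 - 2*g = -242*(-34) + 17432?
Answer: -13198617/81663670 ≈ -0.16162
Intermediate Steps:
g = -25651/2 (g = 9/2 - (-242*(-34) + 17432)/2 = 9/2 - (8228 + 17432)/2 = 9/2 - ½*25660 = 9/2 - 12830 = -25651/2 ≈ -12826.)
p = -12583 (p = (-11257 - 1*9202) - 1*(-7876) = (-11257 - 9202) + 7876 = -20459 + 7876 = -12583)
11496/(-9735) + g/p = 11496/(-9735) - 25651/2/(-12583) = 11496*(-1/9735) - 25651/2*(-1/12583) = -3832/3245 + 25651/25166 = -13198617/81663670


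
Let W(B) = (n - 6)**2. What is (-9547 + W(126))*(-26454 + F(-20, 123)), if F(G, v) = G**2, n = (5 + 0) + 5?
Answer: 248320674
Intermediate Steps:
n = 10 (n = 5 + 5 = 10)
W(B) = 16 (W(B) = (10 - 6)**2 = 4**2 = 16)
(-9547 + W(126))*(-26454 + F(-20, 123)) = (-9547 + 16)*(-26454 + (-20)**2) = -9531*(-26454 + 400) = -9531*(-26054) = 248320674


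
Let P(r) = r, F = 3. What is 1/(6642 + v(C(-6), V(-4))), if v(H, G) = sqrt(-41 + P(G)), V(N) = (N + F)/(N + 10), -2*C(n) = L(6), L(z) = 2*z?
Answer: 39852/264697231 - I*sqrt(1482)/264697231 ≈ 0.00015056 - 1.4544e-7*I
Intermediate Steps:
C(n) = -6
V(N) = (3 + N)/(10 + N) (V(N) = (N + 3)/(N + 10) = (3 + N)/(10 + N))
v(H, G) = sqrt(-41 + G)
1/(6642 + v(C(-6), V(-4))) = 1/(6642 + sqrt(-41 + (3 - 4)/(10 - 4))) = 1/(6642 + sqrt(-41 - 1/6)) = 1/(6642 + sqrt(-247/6)) = 1/(6642 + I*sqrt(1482)/6)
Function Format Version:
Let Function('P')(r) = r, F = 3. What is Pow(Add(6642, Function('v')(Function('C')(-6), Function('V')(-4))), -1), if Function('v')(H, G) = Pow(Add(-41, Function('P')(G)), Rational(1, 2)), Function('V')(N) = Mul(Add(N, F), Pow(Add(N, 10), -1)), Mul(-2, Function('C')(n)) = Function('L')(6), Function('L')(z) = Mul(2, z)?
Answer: Add(Rational(39852, 264697231), Mul(Rational(-1, 264697231), I, Pow(1482, Rational(1, 2)))) ≈ Add(0.00015056, Mul(-1.4544e-7, I))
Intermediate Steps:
Function('C')(n) = -6 (Function('C')(n) = Mul(Rational(-1, 2), Mul(2, 6)) = Mul(Rational(-1, 2), 12) = -6)
Function('V')(N) = Mul(Pow(Add(10, N), -1), Add(3, N)) (Function('V')(N) = Mul(Add(N, 3), Pow(Add(N, 10), -1)) = Mul(Add(3, N), Pow(Add(10, N), -1)) = Mul(Pow(Add(10, N), -1), Add(3, N)))
Function('v')(H, G) = Pow(Add(-41, G), Rational(1, 2))
Pow(Add(6642, Function('v')(Function('C')(-6), Function('V')(-4))), -1) = Pow(Add(6642, Pow(Add(-41, Mul(Pow(Add(10, -4), -1), Add(3, -4))), Rational(1, 2))), -1) = Pow(Add(6642, Pow(Add(-41, Mul(Pow(6, -1), -1)), Rational(1, 2))), -1) = Pow(Add(6642, Pow(Add(-41, Mul(Rational(1, 6), -1)), Rational(1, 2))), -1) = Pow(Add(6642, Pow(Add(-41, Rational(-1, 6)), Rational(1, 2))), -1) = Pow(Add(6642, Pow(Rational(-247, 6), Rational(1, 2))), -1) = Pow(Add(6642, Mul(Rational(1, 6), I, Pow(1482, Rational(1, 2)))), -1)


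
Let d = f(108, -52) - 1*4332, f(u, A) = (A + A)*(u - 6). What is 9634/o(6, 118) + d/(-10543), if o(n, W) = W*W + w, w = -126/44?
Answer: 6810166864/3228951895 ≈ 2.1091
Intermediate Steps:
w = -63/22 (w = -126*1/44 = -63/22 ≈ -2.8636)
f(u, A) = 2*A*(-6 + u) (f(u, A) = (2*A)*(-6 + u) = 2*A*(-6 + u))
o(n, W) = -63/22 + W**2 (o(n, W) = W*W - 63/22 = W**2 - 63/22 = -63/22 + W**2)
d = -14940 (d = 2*(-52)*(-6 + 108) - 1*4332 = 2*(-52)*102 - 4332 = -10608 - 4332 = -14940)
9634/o(6, 118) + d/(-10543) = 9634/(-63/22 + 118**2) - 14940/(-10543) = 9634/(-63/22 + 13924) - 14940*(-1/10543) = 9634/(306265/22) + 14940/10543 = 9634*(22/306265) + 14940/10543 = 211948/306265 + 14940/10543 = 6810166864/3228951895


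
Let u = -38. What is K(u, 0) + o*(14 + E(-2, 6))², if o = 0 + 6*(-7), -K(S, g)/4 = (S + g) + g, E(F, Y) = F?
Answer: -5896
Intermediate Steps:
K(S, g) = -8*g - 4*S (K(S, g) = -4*((S + g) + g) = -4*(S + 2*g) = -8*g - 4*S)
o = -42 (o = 0 - 42 = -42)
K(u, 0) + o*(14 + E(-2, 6))² = (-8*0 - 4*(-38)) - 42*(14 - 2)² = (0 + 152) - 42*12² = 152 - 42*144 = 152 - 6048 = -5896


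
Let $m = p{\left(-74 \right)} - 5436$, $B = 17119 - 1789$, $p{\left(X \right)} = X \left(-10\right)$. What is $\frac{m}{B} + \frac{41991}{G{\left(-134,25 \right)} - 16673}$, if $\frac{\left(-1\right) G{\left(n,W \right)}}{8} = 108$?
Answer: $- \frac{363037891}{134421105} \approx -2.7008$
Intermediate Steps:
$G{\left(n,W \right)} = -864$ ($G{\left(n,W \right)} = \left(-8\right) 108 = -864$)
$p{\left(X \right)} = - 10 X$
$B = 15330$
$m = -4696$ ($m = \left(-10\right) \left(-74\right) - 5436 = 740 - 5436 = -4696$)
$\frac{m}{B} + \frac{41991}{G{\left(-134,25 \right)} - 16673} = - \frac{4696}{15330} + \frac{41991}{-864 - 16673} = \left(-4696\right) \frac{1}{15330} + \frac{41991}{-17537} = - \frac{2348}{7665} + 41991 \left(- \frac{1}{17537}\right) = - \frac{2348}{7665} - \frac{41991}{17537} = - \frac{363037891}{134421105}$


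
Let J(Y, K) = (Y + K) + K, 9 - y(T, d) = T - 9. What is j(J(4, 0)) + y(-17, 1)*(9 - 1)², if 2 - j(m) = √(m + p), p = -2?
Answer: 2242 - √2 ≈ 2240.6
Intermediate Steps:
y(T, d) = 18 - T (y(T, d) = 9 - (T - 9) = 9 - (-9 + T) = 9 + (9 - T) = 18 - T)
J(Y, K) = Y + 2*K (J(Y, K) = (K + Y) + K = Y + 2*K)
j(m) = 2 - √(-2 + m) (j(m) = 2 - √(m - 2) = 2 - √(-2 + m))
j(J(4, 0)) + y(-17, 1)*(9 - 1)² = (2 - √(-2 + (4 + 2*0))) + (18 - 1*(-17))*(9 - 1)² = (2 - √(-2 + (4 + 0))) + (18 + 17)*8² = (2 - √(-2 + 4)) + 35*64 = (2 - √2) + 2240 = 2242 - √2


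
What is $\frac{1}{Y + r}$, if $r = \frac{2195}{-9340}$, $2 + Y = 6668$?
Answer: $\frac{1868}{12451649} \approx 0.00015002$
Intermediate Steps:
$Y = 6666$ ($Y = -2 + 6668 = 6666$)
$r = - \frac{439}{1868}$ ($r = 2195 \left(- \frac{1}{9340}\right) = - \frac{439}{1868} \approx -0.23501$)
$\frac{1}{Y + r} = \frac{1}{6666 - \frac{439}{1868}} = \frac{1}{\frac{12451649}{1868}} = \frac{1868}{12451649}$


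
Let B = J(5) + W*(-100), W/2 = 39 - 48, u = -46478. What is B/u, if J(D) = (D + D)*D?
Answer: -925/23239 ≈ -0.039804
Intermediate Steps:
J(D) = 2*D**2 (J(D) = (2*D)*D = 2*D**2)
W = -18 (W = 2*(39 - 48) = 2*(-9) = -18)
B = 1850 (B = 2*5**2 - 18*(-100) = 2*25 + 1800 = 50 + 1800 = 1850)
B/u = 1850/(-46478) = 1850*(-1/46478) = -925/23239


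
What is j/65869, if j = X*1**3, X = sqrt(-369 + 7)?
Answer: I*sqrt(362)/65869 ≈ 0.00028885*I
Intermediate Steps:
X = I*sqrt(362) (X = sqrt(-362) = I*sqrt(362) ≈ 19.026*I)
j = I*sqrt(362) (j = (I*sqrt(362))*1**3 = (I*sqrt(362))*1 = I*sqrt(362) ≈ 19.026*I)
j/65869 = (I*sqrt(362))/65869 = (I*sqrt(362))*(1/65869) = I*sqrt(362)/65869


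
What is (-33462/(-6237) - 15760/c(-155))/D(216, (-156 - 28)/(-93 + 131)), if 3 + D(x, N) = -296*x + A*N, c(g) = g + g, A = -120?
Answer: -2085554/2351023353 ≈ -0.00088708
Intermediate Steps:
c(g) = 2*g
D(x, N) = -3 - 296*x - 120*N (D(x, N) = -3 + (-296*x - 120*N) = -3 - 296*x - 120*N)
(-33462/(-6237) - 15760/c(-155))/D(216, (-156 - 28)/(-93 + 131)) = (-33462/(-6237) - 15760/(2*(-155)))/(-3 - 296*216 - 120*(-156 - 28)/(-93 + 131)) = (-33462*(-1/6237) - 15760/(-310))/(-3 - 63936 - (-22080)/38) = (338/63 - 15760*(-1/310))/(-3 - 63936 - (-22080)/38) = (338/63 + 1576/31)/(-3 - 63936 - 120*(-92/19)) = 109766/(1953*(-3 - 63936 + 11040/19)) = 109766/(1953*(-1203801/19)) = (109766/1953)*(-19/1203801) = -2085554/2351023353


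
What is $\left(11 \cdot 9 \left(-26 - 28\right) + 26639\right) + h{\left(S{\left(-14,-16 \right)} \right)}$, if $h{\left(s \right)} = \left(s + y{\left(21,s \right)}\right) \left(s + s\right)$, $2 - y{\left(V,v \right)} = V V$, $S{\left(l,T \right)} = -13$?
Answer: $33045$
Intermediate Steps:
$y{\left(V,v \right)} = 2 - V^{2}$ ($y{\left(V,v \right)} = 2 - V V = 2 - V^{2}$)
$h{\left(s \right)} = 2 s \left(-439 + s\right)$ ($h{\left(s \right)} = \left(s + \left(2 - 21^{2}\right)\right) \left(s + s\right) = \left(s + \left(2 - 441\right)\right) 2 s = \left(s - 439\right) 2 s = \left(-439 + s\right) 2 s = 2 s \left(-439 + s\right)$)
$\left(11 \cdot 9 \left(-26 - 28\right) + 26639\right) + h{\left(S{\left(-14,-16 \right)} \right)} = \left(11 \cdot 9 \left(-26 - 28\right) + 26639\right) + 2 \left(-13\right) \left(-439 - 13\right) = \left(99 \left(-54\right) + 26639\right) + 2 \left(-13\right) \left(-452\right) = \left(-5346 + 26639\right) + 11752 = 21293 + 11752 = 33045$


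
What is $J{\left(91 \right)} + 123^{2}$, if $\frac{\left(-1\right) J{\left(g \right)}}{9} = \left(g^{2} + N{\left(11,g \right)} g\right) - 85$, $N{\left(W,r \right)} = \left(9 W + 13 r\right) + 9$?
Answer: $-1115964$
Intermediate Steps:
$N{\left(W,r \right)} = 9 + 9 W + 13 r$
$J{\left(g \right)} = 765 - 9 g^{2} - 9 g \left(108 + 13 g\right)$ ($J{\left(g \right)} = - 9 \left(\left(g^{2} + \left(9 + 9 \cdot 11 + 13 g\right) g\right) - 85\right) = - 9 \left(\left(g^{2} + \left(9 + 99 + 13 g\right) g\right) - 85\right) = - 9 \left(\left(g^{2} + \left(108 + 13 g\right) g\right) - 85\right) = - 9 \left(\left(g^{2} + g \left(108 + 13 g\right)\right) - 85\right) = - 9 \left(-85 + g^{2} + g \left(108 + 13 g\right)\right) = 765 - 9 g^{2} - 9 g \left(108 + 13 g\right)$)
$J{\left(91 \right)} + 123^{2} = \left(765 - 88452 - 126 \cdot 91^{2}\right) + 123^{2} = \left(765 - 88452 - 1043406\right) + 15129 = -1131093 + 15129 = -1115964$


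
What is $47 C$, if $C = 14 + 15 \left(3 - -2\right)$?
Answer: $4183$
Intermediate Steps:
$C = 89$ ($C = 14 + 15 \left(3 + 2\right) = 14 + 15 \cdot 5 = 14 + 75 = 89$)
$47 C = 47 \cdot 89 = 4183$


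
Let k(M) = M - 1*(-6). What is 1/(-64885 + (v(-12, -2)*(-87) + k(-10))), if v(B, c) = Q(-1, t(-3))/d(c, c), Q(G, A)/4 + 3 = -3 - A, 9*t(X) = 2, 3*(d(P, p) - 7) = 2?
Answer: -23/1485951 ≈ -1.5478e-5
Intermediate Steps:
d(P, p) = 23/3 (d(P, p) = 7 + (⅓)*2 = 7 + ⅔ = 23/3)
t(X) = 2/9 (t(X) = (⅑)*2 = 2/9)
Q(G, A) = -24 - 4*A (Q(G, A) = -12 + 4*(-3 - A) = -12 + (-12 - 4*A) = -24 - 4*A)
v(B, c) = -224/69 (v(B, c) = (-24 - 4*2/9)/(23/3) = (-24 - 8/9)*(3/23) = -224/9*3/23 = -224/69)
k(M) = 6 + M (k(M) = M + 6 = 6 + M)
1/(-64885 + (v(-12, -2)*(-87) + k(-10))) = 1/(-64885 + (-224/69*(-87) + (6 - 10))) = 1/(-64885 + (6496/23 - 4)) = 1/(-64885 + 6404/23) = 1/(-1485951/23) = -23/1485951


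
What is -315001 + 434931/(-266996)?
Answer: -84104441927/266996 ≈ -3.1500e+5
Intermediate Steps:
-315001 + 434931/(-266996) = -315001 + 434931*(-1/266996) = -315001 - 434931/266996 = -84104441927/266996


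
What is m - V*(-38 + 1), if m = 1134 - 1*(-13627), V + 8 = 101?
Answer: 18202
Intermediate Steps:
V = 93 (V = -8 + 101 = 93)
m = 14761 (m = 1134 + 13627 = 14761)
m - V*(-38 + 1) = 14761 - 93*(-38 + 1) = 14761 - 93*(-37) = 14761 - 1*(-3441) = 14761 + 3441 = 18202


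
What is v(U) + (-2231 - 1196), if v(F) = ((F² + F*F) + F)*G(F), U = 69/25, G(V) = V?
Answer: -52770832/15625 ≈ -3377.3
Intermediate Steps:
U = 69/25 (U = 69*(1/25) = 69/25 ≈ 2.7600)
v(F) = F*(F + 2*F²) (v(F) = ((F² + F*F) + F)*F = ((F² + F²) + F)*F = (2*F² + F)*F = (F + 2*F²)*F = F*(F + 2*F²))
v(U) + (-2231 - 1196) = (69/25)²*(1 + 2*(69/25)) + (-2231 - 1196) = 4761*(1 + 138/25)/625 - 3427 = (4761/625)*(163/25) - 3427 = 776043/15625 - 3427 = -52770832/15625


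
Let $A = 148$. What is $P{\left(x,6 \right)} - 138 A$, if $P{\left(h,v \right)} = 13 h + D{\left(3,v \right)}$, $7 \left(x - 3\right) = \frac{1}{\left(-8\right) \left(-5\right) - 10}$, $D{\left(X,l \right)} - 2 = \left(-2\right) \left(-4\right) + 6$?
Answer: $- \frac{4277477}{210} \approx -20369.0$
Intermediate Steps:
$D{\left(X,l \right)} = 16$ ($D{\left(X,l \right)} = 2 + \left(\left(-2\right) \left(-4\right) + 6\right) = 2 + \left(8 + 6\right) = 2 + 14 = 16$)
$x = \frac{631}{210}$ ($x = 3 + \frac{1}{7 \left(\left(-8\right) \left(-5\right) - 10\right)} = 3 + \frac{1}{7 \left(40 - 10\right)} = 3 + \frac{1}{7 \cdot 30} = 3 + \frac{1}{7} \cdot \frac{1}{30} = 3 + \frac{1}{210} = \frac{631}{210} \approx 3.0048$)
$P{\left(h,v \right)} = 16 + 13 h$ ($P{\left(h,v \right)} = 13 h + 16 = 16 + 13 h$)
$P{\left(x,6 \right)} - 138 A = \left(16 + 13 \cdot \frac{631}{210}\right) - 20424 = \left(16 + \frac{8203}{210}\right) - 20424 = \frac{11563}{210} - 20424 = - \frac{4277477}{210}$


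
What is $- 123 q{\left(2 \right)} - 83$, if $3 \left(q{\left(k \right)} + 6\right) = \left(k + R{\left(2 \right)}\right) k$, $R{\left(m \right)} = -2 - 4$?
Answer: $983$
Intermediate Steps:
$R{\left(m \right)} = -6$ ($R{\left(m \right)} = -2 - 4 = -6$)
$q{\left(k \right)} = -6 + \frac{k \left(-6 + k\right)}{3}$ ($q{\left(k \right)} = -6 + \frac{\left(k - 6\right) k}{3} = -6 + \frac{\left(-6 + k\right) k}{3} = -6 + \frac{k \left(-6 + k\right)}{3}$)
$- 123 q{\left(2 \right)} - 83 = - 123 \left(-6 - 4 + \frac{2^{2}}{3}\right) - 83 = - 123 \left(-6 - 4 + \frac{1}{3} \cdot 4\right) - 83 = - 123 \left(-6 - 4 + \frac{4}{3}\right) - 83 = \left(-123\right) \left(- \frac{26}{3}\right) - 83 = 1066 - 83 = 983$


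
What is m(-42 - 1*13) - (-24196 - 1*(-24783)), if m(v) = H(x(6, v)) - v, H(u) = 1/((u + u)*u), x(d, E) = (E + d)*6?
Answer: -91967903/172872 ≈ -532.00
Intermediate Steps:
x(d, E) = 6*E + 6*d
H(u) = 1/(2*u²) (H(u) = 1/(((2*u))*u) = (1/(2*u))/u = 1/(2*u²))
m(v) = 1/(2*(36 + 6*v)²) - v (m(v) = 1/(2*(6*v + 6*6)²) - v = 1/(2*(6*v + 36)²) - v = 1/(2*(36 + 6*v)²) - v)
m(-42 - 1*13) - (-24196 - 1*(-24783)) = (-(-42 - 1*13) + 1/(72*(6 + (-42 - 1*13))²)) - (-24196 - 1*(-24783)) = (-(-42 - 13) + 1/(72*(6 + (-42 - 13))²)) - (-24196 + 24783) = (-1*(-55) + 1/(72*(6 - 55)²)) - 1*587 = (55 + (1/72)/(-49)²) - 587 = (55 + (1/72)*(1/2401)) - 587 = (55 + 1/172872) - 587 = 9507961/172872 - 587 = -91967903/172872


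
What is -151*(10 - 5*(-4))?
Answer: -4530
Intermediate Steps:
-151*(10 - 5*(-4)) = -151*(10 + 20) = -151*30 = -4530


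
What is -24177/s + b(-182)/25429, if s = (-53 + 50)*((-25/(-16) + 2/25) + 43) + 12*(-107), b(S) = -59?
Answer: 1389182543/81483567 ≈ 17.049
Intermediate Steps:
s = -567171/400 (s = -3*((-25*(-1/16) + 2*(1/25)) + 43) - 1284 = -3*((25/16 + 2/25) + 43) - 1284 = -3*(657/400 + 43) - 1284 = -3*17857/400 - 1284 = -53571/400 - 1284 = -567171/400 ≈ -1417.9)
-24177/s + b(-182)/25429 = -24177/(-567171/400) - 59/25429 = -24177*(-400/567171) - 59*1/25429 = 3223600/189057 - 1/431 = 1389182543/81483567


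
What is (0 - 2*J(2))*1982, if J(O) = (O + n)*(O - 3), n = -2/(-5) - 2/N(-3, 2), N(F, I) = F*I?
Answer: 162524/15 ≈ 10835.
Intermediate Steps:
n = 11/15 (n = -2/(-5) - 2/((-3*2)) = -2*(-⅕) - 2/(-6) = ⅖ - 2*(-⅙) = ⅖ + ⅓ = 11/15 ≈ 0.73333)
J(O) = (-3 + O)*(11/15 + O) (J(O) = (O + 11/15)*(O - 3) = (11/15 + O)*(-3 + O) = (-3 + O)*(11/15 + O))
(0 - 2*J(2))*1982 = (0 - 2*(-11/5 + 2² - 34/15*2))*1982 = (0 - 2*(-11/5 + 4 - 68/15))*1982 = (0 - 2*(-41/15))*1982 = (0 + 82/15)*1982 = (82/15)*1982 = 162524/15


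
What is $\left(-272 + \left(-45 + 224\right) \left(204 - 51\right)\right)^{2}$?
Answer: $735223225$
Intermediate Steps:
$\left(-272 + \left(-45 + 224\right) \left(204 - 51\right)\right)^{2} = \left(-272 + 179 \cdot 153\right)^{2} = \left(-272 + 27387\right)^{2} = 27115^{2} = 735223225$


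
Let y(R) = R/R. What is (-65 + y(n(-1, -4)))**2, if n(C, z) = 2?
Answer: 4096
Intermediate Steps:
y(R) = 1
(-65 + y(n(-1, -4)))**2 = (-65 + 1)**2 = (-64)**2 = 4096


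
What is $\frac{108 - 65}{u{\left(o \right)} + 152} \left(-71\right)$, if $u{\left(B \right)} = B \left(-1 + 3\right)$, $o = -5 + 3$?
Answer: $- \frac{3053}{148} \approx -20.628$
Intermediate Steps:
$o = -2$
$u{\left(B \right)} = 2 B$ ($u{\left(B \right)} = B 2 = 2 B$)
$\frac{108 - 65}{u{\left(o \right)} + 152} \left(-71\right) = \frac{108 - 65}{2 \left(-2\right) + 152} \left(-71\right) = \frac{108 - 65}{-4 + 152} \left(-71\right) = \frac{108 - 65}{148} \left(-71\right) = 43 \cdot \frac{1}{148} \left(-71\right) = \frac{43}{148} \left(-71\right) = - \frac{3053}{148}$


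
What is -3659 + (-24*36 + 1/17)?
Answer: -76890/17 ≈ -4522.9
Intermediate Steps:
-3659 + (-24*36 + 1/17) = -3659 + (-864 + 1/17) = -3659 - 14687/17 = -76890/17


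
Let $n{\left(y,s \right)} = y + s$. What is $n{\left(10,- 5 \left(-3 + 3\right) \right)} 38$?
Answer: $380$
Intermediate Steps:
$n{\left(y,s \right)} = s + y$
$n{\left(10,- 5 \left(-3 + 3\right) \right)} 38 = \left(- 5 \left(-3 + 3\right) + 10\right) 38 = \left(\left(-5\right) 0 + 10\right) 38 = \left(0 + 10\right) 38 = 10 \cdot 38 = 380$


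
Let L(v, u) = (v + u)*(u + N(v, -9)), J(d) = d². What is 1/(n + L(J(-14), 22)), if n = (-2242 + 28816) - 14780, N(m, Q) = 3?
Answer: 1/17244 ≈ 5.7991e-5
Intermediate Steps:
L(v, u) = (3 + u)*(u + v) (L(v, u) = (v + u)*(u + 3) = (u + v)*(3 + u) = (3 + u)*(u + v))
n = 11794 (n = 26574 - 14780 = 11794)
1/(n + L(J(-14), 22)) = 1/(11794 + (22² + 3*22 + 3*(-14)² + 22*(-14)²)) = 1/(11794 + (484 + 66 + 3*196 + 22*196)) = 1/(11794 + (484 + 66 + 588 + 4312)) = 1/(11794 + 5450) = 1/17244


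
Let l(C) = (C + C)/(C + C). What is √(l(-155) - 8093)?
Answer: 34*I*√7 ≈ 89.956*I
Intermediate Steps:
l(C) = 1 (l(C) = (2*C)/((2*C)) = (2*C)*(1/(2*C)) = 1)
√(l(-155) - 8093) = √(1 - 8093) = √(-8092) = 34*I*√7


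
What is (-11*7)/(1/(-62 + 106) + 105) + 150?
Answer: 689762/4621 ≈ 149.27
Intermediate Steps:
(-11*7)/(1/(-62 + 106) + 105) + 150 = -77/(1/44 + 105) + 150 = -77/(4621/44) + 150 = (44/4621)*(-77) + 150 = -3388/4621 + 150 = 689762/4621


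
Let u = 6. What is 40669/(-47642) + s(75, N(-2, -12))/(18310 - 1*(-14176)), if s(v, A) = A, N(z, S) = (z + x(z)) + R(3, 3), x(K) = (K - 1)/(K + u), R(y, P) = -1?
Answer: -2642703583/3095396024 ≈ -0.85375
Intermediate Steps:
x(K) = (-1 + K)/(6 + K) (x(K) = (K - 1)/(K + 6) = (-1 + K)/(6 + K))
N(z, S) = -1 + z + (-1 + z)/(6 + z) (N(z, S) = (z + (-1 + z)/(6 + z)) - 1 = -1 + z + (-1 + z)/(6 + z))
40669/(-47642) + s(75, N(-2, -12))/(18310 - 1*(-14176)) = 40669/(-47642) + ((-7 + (-2)**2 + 6*(-2))/(6 - 2))/(18310 - 1*(-14176)) = 40669*(-1/47642) + ((-7 + 4 - 12)/4)/(18310 + 14176) = -40669/47642 + ((1/4)*(-15))/32486 = -40669/47642 - 15/4*1/32486 = -40669/47642 - 15/129944 = -2642703583/3095396024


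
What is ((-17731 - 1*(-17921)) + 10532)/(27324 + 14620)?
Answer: 5361/20972 ≈ 0.25563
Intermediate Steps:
((-17731 - 1*(-17921)) + 10532)/(27324 + 14620) = ((-17731 + 17921) + 10532)/41944 = (190 + 10532)*(1/41944) = 10722*(1/41944) = 5361/20972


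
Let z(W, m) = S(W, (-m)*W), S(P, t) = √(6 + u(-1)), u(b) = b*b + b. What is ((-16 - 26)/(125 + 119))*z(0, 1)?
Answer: -21*√6/122 ≈ -0.42163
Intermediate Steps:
u(b) = b + b² (u(b) = b² + b = b + b²)
S(P, t) = √6 (S(P, t) = √(6 - (1 - 1)) = √(6 - 1*0) = √(6 + 0) = √6)
z(W, m) = √6
((-16 - 26)/(125 + 119))*z(0, 1) = ((-16 - 26)/(125 + 119))*√6 = (-42/244)*√6 = (-42*1/244)*√6 = -21*√6/122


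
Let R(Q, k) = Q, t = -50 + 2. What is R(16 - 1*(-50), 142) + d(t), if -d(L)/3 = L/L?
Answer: 63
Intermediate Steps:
t = -48
d(L) = -3 (d(L) = -3*L/L = -3*1 = -3)
R(16 - 1*(-50), 142) + d(t) = (16 - 1*(-50)) - 3 = (16 + 50) - 3 = 66 - 3 = 63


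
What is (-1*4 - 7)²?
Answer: 121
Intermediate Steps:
(-1*4 - 7)² = (-4 - 7)² = (-11)² = 121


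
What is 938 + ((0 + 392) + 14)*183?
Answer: 75236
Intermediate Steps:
938 + ((0 + 392) + 14)*183 = 938 + (392 + 14)*183 = 938 + 406*183 = 938 + 74298 = 75236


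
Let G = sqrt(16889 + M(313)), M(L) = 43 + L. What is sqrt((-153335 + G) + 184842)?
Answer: sqrt(31507 + sqrt(17245)) ≈ 177.87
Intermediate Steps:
G = sqrt(17245) (G = sqrt(16889 + (43 + 313)) = sqrt(16889 + 356) = sqrt(17245) ≈ 131.32)
sqrt((-153335 + G) + 184842) = sqrt((-153335 + sqrt(17245)) + 184842) = sqrt(31507 + sqrt(17245))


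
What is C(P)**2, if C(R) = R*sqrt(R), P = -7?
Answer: -343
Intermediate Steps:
C(R) = R**(3/2)
C(P)**2 = ((-7)**(3/2))**2 = (-7*I*sqrt(7))**2 = -343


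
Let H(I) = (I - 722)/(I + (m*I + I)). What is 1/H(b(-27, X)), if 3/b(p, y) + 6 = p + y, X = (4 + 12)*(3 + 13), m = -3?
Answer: 3/161003 ≈ 1.8633e-5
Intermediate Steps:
X = 256 (X = 16*16 = 256)
b(p, y) = 3/(-6 + p + y) (b(p, y) = 3/(-6 + (p + y)) = 3/(-6 + p + y))
H(I) = -(-722 + I)/I (H(I) = (I - 722)/(I + (-3*I + I)) = (-722 + I)/(I - 2*I) = (-722 + I)/((-I)) = (-722 + I)*(-1/I) = -(-722 + I)/I)
1/H(b(-27, X)) = 1/((722 - 3/(-6 - 27 + 256))/((3/(-6 - 27 + 256)))) = 1/((722 - 3/223)/((3/223))) = 1/((722 - 3/223)/((3*(1/223)))) = 1/((722 - 1*3/223)/(3/223)) = 1/(223*(722 - 3/223)/3) = 1/((223/3)*(161003/223)) = 1/(161003/3) = 3/161003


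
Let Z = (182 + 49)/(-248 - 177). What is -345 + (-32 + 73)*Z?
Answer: -156096/425 ≈ -367.28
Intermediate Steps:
Z = -231/425 (Z = 231/(-425) = 231*(-1/425) = -231/425 ≈ -0.54353)
-345 + (-32 + 73)*Z = -345 + (-32 + 73)*(-231/425) = -345 + 41*(-231/425) = -345 - 9471/425 = -156096/425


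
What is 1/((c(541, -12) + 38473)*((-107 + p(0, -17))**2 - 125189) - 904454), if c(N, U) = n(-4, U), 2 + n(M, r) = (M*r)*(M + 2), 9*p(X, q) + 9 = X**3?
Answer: -1/4357426329 ≈ -2.2949e-10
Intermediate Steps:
p(X, q) = -1 + X**3/9
n(M, r) = -2 + M*r*(2 + M) (n(M, r) = -2 + (M*r)*(M + 2) = -2 + (M*r)*(2 + M) = -2 + M*r*(2 + M))
c(N, U) = -2 + 8*U (c(N, U) = -2 + U*(-4)**2 + 2*(-4)*U = -2 + U*16 - 8*U = -2 + 16*U - 8*U = -2 + 8*U)
1/((c(541, -12) + 38473)*((-107 + p(0, -17))**2 - 125189) - 904454) = 1/(((-2 + 8*(-12)) + 38473)*((-107 + (-1 + (1/9)*0**3))**2 - 125189) - 904454) = 1/(((-2 - 96) + 38473)*((-107 + (-1 + (1/9)*0))**2 - 125189) - 904454) = 1/((-98 + 38473)*((-107 + (-1 + 0))**2 - 125189) - 904454) = 1/(38375*((-107 - 1)**2 - 125189) - 904454) = 1/(38375*((-108)**2 - 125189) - 904454) = 1/(38375*(11664 - 125189) - 904454) = 1/(38375*(-113525) - 904454) = 1/(-4356521875 - 904454) = 1/(-4357426329) = -1/4357426329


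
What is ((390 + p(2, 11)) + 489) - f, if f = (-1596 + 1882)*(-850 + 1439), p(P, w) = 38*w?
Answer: -167157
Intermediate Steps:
f = 168454 (f = 286*589 = 168454)
((390 + p(2, 11)) + 489) - f = ((390 + 38*11) + 489) - 1*168454 = ((390 + 418) + 489) - 168454 = (808 + 489) - 168454 = 1297 - 168454 = -167157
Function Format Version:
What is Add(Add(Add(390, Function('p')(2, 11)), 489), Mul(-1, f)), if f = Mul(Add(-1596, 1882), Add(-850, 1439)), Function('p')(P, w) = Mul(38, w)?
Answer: -167157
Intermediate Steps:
f = 168454 (f = Mul(286, 589) = 168454)
Add(Add(Add(390, Function('p')(2, 11)), 489), Mul(-1, f)) = Add(Add(Add(390, Mul(38, 11)), 489), Mul(-1, 168454)) = Add(Add(Add(390, 418), 489), -168454) = Add(Add(808, 489), -168454) = Add(1297, -168454) = -167157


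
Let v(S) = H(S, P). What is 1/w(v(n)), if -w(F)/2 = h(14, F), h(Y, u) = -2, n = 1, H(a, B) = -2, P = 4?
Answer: ¼ ≈ 0.25000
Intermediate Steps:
v(S) = -2
w(F) = 4 (w(F) = -2*(-2) = 4)
1/w(v(n)) = 1/4 = ¼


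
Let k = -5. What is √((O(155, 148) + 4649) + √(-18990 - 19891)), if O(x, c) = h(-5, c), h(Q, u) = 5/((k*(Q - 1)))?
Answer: √(167370 + 36*I*√38881)/6 ≈ 68.2 + 1.4456*I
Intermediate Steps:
h(Q, u) = 5/(5 - 5*Q) (h(Q, u) = 5/((-5*(Q - 1))) = 5/((-5*(-1 + Q))) = 5/(5 - 5*Q))
O(x, c) = ⅙ (O(x, c) = -1/(-1 - 5) = -1/(-6) = -1*(-⅙) = ⅙)
√((O(155, 148) + 4649) + √(-18990 - 19891)) = √((⅙ + 4649) + √(-18990 - 19891)) = √(27895/6 + √(-38881)) = √(27895/6 + I*√38881)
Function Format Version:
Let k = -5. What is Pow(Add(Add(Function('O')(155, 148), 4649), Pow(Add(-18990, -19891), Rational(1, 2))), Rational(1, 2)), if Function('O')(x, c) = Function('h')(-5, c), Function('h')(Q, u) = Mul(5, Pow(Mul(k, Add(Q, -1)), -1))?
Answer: Mul(Rational(1, 6), Pow(Add(167370, Mul(36, I, Pow(38881, Rational(1, 2)))), Rational(1, 2))) ≈ Add(68.200, Mul(1.4456, I))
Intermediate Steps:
Function('h')(Q, u) = Mul(5, Pow(Add(5, Mul(-5, Q)), -1)) (Function('h')(Q, u) = Mul(5, Pow(Mul(-5, Add(Q, -1)), -1)) = Mul(5, Pow(Mul(-5, Add(-1, Q)), -1)) = Mul(5, Pow(Add(5, Mul(-5, Q)), -1)))
Function('O')(x, c) = Rational(1, 6) (Function('O')(x, c) = Mul(-1, Pow(Add(-1, -5), -1)) = Mul(-1, Pow(-6, -1)) = Mul(-1, Rational(-1, 6)) = Rational(1, 6))
Pow(Add(Add(Function('O')(155, 148), 4649), Pow(Add(-18990, -19891), Rational(1, 2))), Rational(1, 2)) = Pow(Add(Add(Rational(1, 6), 4649), Pow(Add(-18990, -19891), Rational(1, 2))), Rational(1, 2)) = Pow(Add(Rational(27895, 6), Pow(-38881, Rational(1, 2))), Rational(1, 2)) = Pow(Add(Rational(27895, 6), Mul(I, Pow(38881, Rational(1, 2)))), Rational(1, 2))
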